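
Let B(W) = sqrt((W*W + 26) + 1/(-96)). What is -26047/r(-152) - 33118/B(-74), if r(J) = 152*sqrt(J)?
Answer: -132472*sqrt(3169146)/528191 + 26047*I*sqrt(38)/11552 ≈ -446.48 + 13.899*I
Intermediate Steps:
B(W) = sqrt(2495/96 + W**2) (B(W) = sqrt((W**2 + 26) - 1/96) = sqrt((26 + W**2) - 1/96) = sqrt(2495/96 + W**2))
-26047/r(-152) - 33118/B(-74) = -26047*(-I*sqrt(38)/11552) - 33118*24/sqrt(14970 + 576*(-74)**2) = -26047*(-I*sqrt(38)/11552) - 33118*24/sqrt(14970 + 576*5476) = -26047*(-I*sqrt(38)/11552) - 33118*24/sqrt(14970 + 3154176) = -(-26047)*I*sqrt(38)/11552 - 33118*4*sqrt(3169146)/528191 = 26047*I*sqrt(38)/11552 - 132472*sqrt(3169146)/528191 = -132472*sqrt(3169146)/528191 + 26047*I*sqrt(38)/11552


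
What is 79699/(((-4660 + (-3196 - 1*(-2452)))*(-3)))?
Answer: 79699/16212 ≈ 4.9160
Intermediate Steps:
79699/(((-4660 + (-3196 - 1*(-2452)))*(-3))) = 79699/(((-4660 + (-3196 + 2452))*(-3))) = 79699/(((-4660 - 744)*(-3))) = 79699/((-5404*(-3))) = 79699/16212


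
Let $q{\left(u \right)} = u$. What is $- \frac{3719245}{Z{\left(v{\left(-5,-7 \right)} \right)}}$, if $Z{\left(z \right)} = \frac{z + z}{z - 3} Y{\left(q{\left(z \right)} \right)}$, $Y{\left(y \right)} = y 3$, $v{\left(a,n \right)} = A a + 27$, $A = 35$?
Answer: $\frac{561605995}{131424} \approx 4273.2$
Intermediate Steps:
$v{\left(a,n \right)} = 27 + 35 a$ ($v{\left(a,n \right)} = 35 a + 27 = 27 + 35 a$)
$Y{\left(y \right)} = 3 y$
$Z{\left(z \right)} = \frac{6 z^{2}}{-3 + z}$ ($Z{\left(z \right)} = \frac{z + z}{z - 3} \cdot 3 z = \frac{2 z}{-3 + z} 3 z = \frac{6 z^{2}}{-3 + z}$)
$- \frac{3719245}{Z{\left(v{\left(-5,-7 \right)} \right)}} = - \frac{3719245}{6 \left(27 + 35 \left(-5\right)\right)^{2} \frac{1}{-3 + \left(27 + 35 \left(-5\right)\right)}} = - \frac{3719245}{6 \left(27 - 175\right)^{2} \frac{1}{-3 + \left(27 - 175\right)}} = - \frac{3719245}{6 \left(-148\right)^{2} \frac{1}{-3 - 148}} = - \frac{3719245}{6 \cdot 21904 \frac{1}{-151}} = - \frac{3719245}{6 \cdot 21904 \left(- \frac{1}{151}\right)} = - \frac{3719245}{- \frac{131424}{151}} = \left(-3719245\right) \left(- \frac{151}{131424}\right) = \frac{561605995}{131424}$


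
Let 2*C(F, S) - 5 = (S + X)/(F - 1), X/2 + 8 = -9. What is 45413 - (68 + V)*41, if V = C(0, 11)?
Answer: 42051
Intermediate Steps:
X = -34 (X = -16 + 2*(-9) = -16 - 18 = -34)
C(F, S) = 5/2 + (-34 + S)/(2*(-1 + F)) (C(F, S) = 5/2 + ((S - 34)/(F - 1))/2 = 5/2 + ((-34 + S)/(-1 + F))/2 = 5/2 + (-34 + S)/(2*(-1 + F)))
V = 14 (V = (-39 + 11 + 5*0)/(2*(-1 + 0)) = (1/2)*(-39 + 11 + 0)/(-1) = (1/2)*(-1)*(-28) = 14)
45413 - (68 + V)*41 = 45413 - (68 + 14)*41 = 45413 - 82*41 = 45413 - 1*3362 = 45413 - 3362 = 42051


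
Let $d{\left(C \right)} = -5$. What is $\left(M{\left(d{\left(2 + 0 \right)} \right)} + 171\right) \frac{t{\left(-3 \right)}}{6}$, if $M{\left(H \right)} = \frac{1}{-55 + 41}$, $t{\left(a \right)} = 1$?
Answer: $\frac{2393}{84} \approx 28.488$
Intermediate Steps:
$M{\left(H \right)} = - \frac{1}{14}$ ($M{\left(H \right)} = \frac{1}{-14} = - \frac{1}{14}$)
$\left(M{\left(d{\left(2 + 0 \right)} \right)} + 171\right) \frac{t{\left(-3 \right)}}{6} = \left(- \frac{1}{14} + 171\right) 1 \cdot \frac{1}{6} = \frac{2393 \cdot 1 \cdot \frac{1}{6}}{14} = \frac{2393}{14} \cdot \frac{1}{6} = \frac{2393}{84}$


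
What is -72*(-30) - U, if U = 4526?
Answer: -2366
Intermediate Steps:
-72*(-30) - U = -72*(-30) - 1*4526 = 2160 - 4526 = -2366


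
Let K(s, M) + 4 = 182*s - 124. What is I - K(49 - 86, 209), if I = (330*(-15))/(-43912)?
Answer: 13696777/1996 ≈ 6862.1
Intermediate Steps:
K(s, M) = -128 + 182*s (K(s, M) = -4 + (182*s - 124) = -4 + (-124 + 182*s) = -128 + 182*s)
I = 225/1996 (I = -4950*(-1/43912) = 225/1996 ≈ 0.11273)
I - K(49 - 86, 209) = 225/1996 - (-128 + 182*(49 - 86)) = 225/1996 - (-128 + 182*(-37)) = 225/1996 - (-128 - 6734) = 225/1996 - 1*(-6862) = 225/1996 + 6862 = 13696777/1996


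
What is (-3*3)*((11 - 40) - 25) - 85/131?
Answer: 63581/131 ≈ 485.35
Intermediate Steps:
(-3*3)*((11 - 40) - 25) - 85/131 = -9*(-29 - 25) - 85*1/131 = -9*(-54) - 85/131 = 486 - 85/131 = 63581/131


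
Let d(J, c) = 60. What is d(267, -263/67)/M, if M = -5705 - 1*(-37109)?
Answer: 5/2617 ≈ 0.0019106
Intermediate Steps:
M = 31404 (M = -5705 + 37109 = 31404)
d(267, -263/67)/M = 60/31404 = 60*(1/31404) = 5/2617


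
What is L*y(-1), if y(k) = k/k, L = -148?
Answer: -148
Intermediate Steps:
y(k) = 1
L*y(-1) = -148*1 = -148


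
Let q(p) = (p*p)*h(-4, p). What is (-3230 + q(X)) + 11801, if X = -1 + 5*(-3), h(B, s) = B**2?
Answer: 12667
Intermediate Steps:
X = -16 (X = -1 - 15 = -16)
q(p) = 16*p**2 (q(p) = (p*p)*(-4)**2 = p**2*16 = 16*p**2)
(-3230 + q(X)) + 11801 = (-3230 + 16*(-16)**2) + 11801 = (-3230 + 16*256) + 11801 = (-3230 + 4096) + 11801 = 866 + 11801 = 12667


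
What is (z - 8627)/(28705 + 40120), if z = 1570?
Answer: -7057/68825 ≈ -0.10254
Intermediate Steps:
(z - 8627)/(28705 + 40120) = (1570 - 8627)/(28705 + 40120) = -7057/68825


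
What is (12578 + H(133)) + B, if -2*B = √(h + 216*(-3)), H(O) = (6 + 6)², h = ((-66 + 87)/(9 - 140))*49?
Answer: 12722 - I*√11255127/262 ≈ 12722.0 - 12.805*I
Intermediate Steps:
h = -1029/131 (h = (21/(-131))*49 = (21*(-1/131))*49 = -21/131*49 = -1029/131 ≈ -7.8550)
H(O) = 144 (H(O) = 12² = 144)
B = -I*√11255127/262 (B = -√(-1029/131 + 216*(-3))/2 = -√(-1029/131 - 648)/2 = -I*√11255127/262 ≈ -12.805*I)
(12578 + H(133)) + B = (12578 + 144) - I*√11255127/262 = 12722 - I*√11255127/262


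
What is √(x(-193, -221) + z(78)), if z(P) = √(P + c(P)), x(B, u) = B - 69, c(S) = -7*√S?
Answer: √(-262 + √(78 - 7*√78)) ≈ 16.062*I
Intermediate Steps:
x(B, u) = -69 + B
z(P) = √(P - 7*√P)
√(x(-193, -221) + z(78)) = √((-69 - 193) + √(78 - 7*√78)) = √(-262 + √(78 - 7*√78))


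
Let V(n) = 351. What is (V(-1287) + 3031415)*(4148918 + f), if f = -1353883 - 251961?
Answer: 7710005288684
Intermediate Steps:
f = -1605844
(V(-1287) + 3031415)*(4148918 + f) = (351 + 3031415)*(4148918 - 1605844) = 3031766*2543074 = 7710005288684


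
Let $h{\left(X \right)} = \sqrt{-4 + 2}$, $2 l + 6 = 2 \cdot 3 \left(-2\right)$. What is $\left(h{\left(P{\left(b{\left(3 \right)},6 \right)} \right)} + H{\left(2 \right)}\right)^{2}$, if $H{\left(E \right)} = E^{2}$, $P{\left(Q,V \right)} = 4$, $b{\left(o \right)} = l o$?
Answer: $\left(4 + i \sqrt{2}\right)^{2} \approx 14.0 + 11.314 i$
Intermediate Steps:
$l = -9$ ($l = -3 + \frac{2 \cdot 3 \left(-2\right)}{2} = -3 + \frac{6 \left(-2\right)}{2} = -3 + \frac{1}{2} \left(-12\right) = -3 - 6 = -9$)
$b{\left(o \right)} = - 9 o$
$h{\left(X \right)} = i \sqrt{2}$ ($h{\left(X \right)} = \sqrt{-2} = i \sqrt{2}$)
$\left(h{\left(P{\left(b{\left(3 \right)},6 \right)} \right)} + H{\left(2 \right)}\right)^{2} = \left(i \sqrt{2} + 2^{2}\right)^{2} = \left(i \sqrt{2} + 4\right)^{2} = \left(4 + i \sqrt{2}\right)^{2}$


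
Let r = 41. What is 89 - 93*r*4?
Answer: -15163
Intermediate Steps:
89 - 93*r*4 = 89 - 3813*4 = 89 - 93*164 = 89 - 15252 = -15163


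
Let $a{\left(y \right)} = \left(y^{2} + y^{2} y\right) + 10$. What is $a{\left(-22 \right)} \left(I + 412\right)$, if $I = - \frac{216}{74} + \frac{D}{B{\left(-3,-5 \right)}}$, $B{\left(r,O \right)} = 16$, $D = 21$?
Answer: $- \frac{1233472381}{296} \approx -4.1671 \cdot 10^{6}$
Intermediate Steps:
$a{\left(y \right)} = 10 + y^{2} + y^{3}$ ($a{\left(y \right)} = \left(y^{2} + y^{3}\right) + 10 = 10 + y^{2} + y^{3}$)
$I = - \frac{951}{592}$ ($I = - \frac{216}{74} + \frac{21}{16} = \left(-216\right) \frac{1}{74} + 21 \cdot \frac{1}{16} = - \frac{108}{37} + \frac{21}{16} = - \frac{951}{592} \approx -1.6064$)
$a{\left(-22 \right)} \left(I + 412\right) = \left(10 + \left(-22\right)^{2} + \left(-22\right)^{3}\right) \left(- \frac{951}{592} + 412\right) = \left(10 + 484 - 10648\right) \frac{242953}{592} = \left(-10154\right) \frac{242953}{592} = - \frac{1233472381}{296}$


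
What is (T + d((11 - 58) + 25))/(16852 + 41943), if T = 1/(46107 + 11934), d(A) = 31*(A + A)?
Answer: -79167923/3412520595 ≈ -0.023199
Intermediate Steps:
d(A) = 62*A (d(A) = 31*(2*A) = 62*A)
T = 1/58041 ≈ 1.7229e-5
(T + d((11 - 58) + 25))/(16852 + 41943) = (1/58041 + 62*((11 - 58) + 25))/(16852 + 41943) = (1/58041 + 62*(-47 + 25))/58795 = (1/58041 + 62*(-22))*(1/58795) = (1/58041 - 1364)*(1/58795) = -79167923/58041*1/58795 = -79167923/3412520595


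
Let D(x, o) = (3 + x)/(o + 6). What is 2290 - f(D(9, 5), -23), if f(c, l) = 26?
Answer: 2264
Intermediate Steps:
D(x, o) = (3 + x)/(6 + o)
2290 - f(D(9, 5), -23) = 2290 - 1*26 = 2290 - 26 = 2264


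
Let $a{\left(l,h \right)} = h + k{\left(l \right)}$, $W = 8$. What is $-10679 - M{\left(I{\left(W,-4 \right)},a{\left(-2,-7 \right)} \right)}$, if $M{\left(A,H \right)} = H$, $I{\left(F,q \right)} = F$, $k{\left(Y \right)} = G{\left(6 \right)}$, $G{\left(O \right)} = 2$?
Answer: $-10674$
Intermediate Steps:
$k{\left(Y \right)} = 2$
$a{\left(l,h \right)} = 2 + h$ ($a{\left(l,h \right)} = h + 2 = 2 + h$)
$-10679 - M{\left(I{\left(W,-4 \right)},a{\left(-2,-7 \right)} \right)} = -10679 - \left(2 - 7\right) = -10679 - -5 = -10679 + 5 = -10674$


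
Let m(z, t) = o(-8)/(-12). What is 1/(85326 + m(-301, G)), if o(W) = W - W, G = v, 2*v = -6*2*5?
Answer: 1/85326 ≈ 1.1720e-5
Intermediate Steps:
v = -30 (v = (-6*2*5)/2 = (-12*5)/2 = (½)*(-60) = -30)
G = -30
o(W) = 0
m(z, t) = 0 (m(z, t) = 0/(-12) = 0*(-1/12) = 0)
1/(85326 + m(-301, G)) = 1/(85326 + 0) = 1/85326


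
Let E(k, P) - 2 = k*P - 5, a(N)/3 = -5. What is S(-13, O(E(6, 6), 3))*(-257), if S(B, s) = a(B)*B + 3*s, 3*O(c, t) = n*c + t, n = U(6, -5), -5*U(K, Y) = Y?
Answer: -59367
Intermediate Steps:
U(K, Y) = -Y/5
a(N) = -15 (a(N) = 3*(-5) = -15)
n = 1 (n = -1/5*(-5) = 1)
E(k, P) = -3 + P*k (E(k, P) = 2 + (k*P - 5) = 2 + (P*k - 5) = 2 + (-5 + P*k) = -3 + P*k)
O(c, t) = c/3 + t/3 (O(c, t) = (1*c + t)/3 = (c + t)/3 = c/3 + t/3)
S(B, s) = -15*B + 3*s
S(-13, O(E(6, 6), 3))*(-257) = (-15*(-13) + 3*((-3 + 6*6)/3 + (1/3)*3))*(-257) = (195 + 3*((-3 + 36)/3 + 1))*(-257) = (195 + 3*((1/3)*33 + 1))*(-257) = (195 + 3*(11 + 1))*(-257) = (195 + 3*12)*(-257) = (195 + 36)*(-257) = 231*(-257) = -59367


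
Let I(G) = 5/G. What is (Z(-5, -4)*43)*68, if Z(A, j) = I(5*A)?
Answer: -2924/5 ≈ -584.80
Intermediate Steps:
Z(A, j) = 1/A (Z(A, j) = 5/((5*A)) = 5*(1/(5*A)) = 1/A)
(Z(-5, -4)*43)*68 = (43/(-5))*68 = -1/5*43*68 = -43/5*68 = -2924/5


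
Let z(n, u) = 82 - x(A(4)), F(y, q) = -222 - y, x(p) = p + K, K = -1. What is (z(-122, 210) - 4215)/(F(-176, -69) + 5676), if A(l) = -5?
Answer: -4127/5630 ≈ -0.73304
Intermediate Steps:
x(p) = -1 + p (x(p) = p - 1 = -1 + p)
z(n, u) = 88 (z(n, u) = 82 - (-1 - 5) = 82 - 1*(-6) = 82 + 6 = 88)
(z(-122, 210) - 4215)/(F(-176, -69) + 5676) = (88 - 4215)/((-222 - 1*(-176)) + 5676) = -4127/((-222 + 176) + 5676) = -4127/(-46 + 5676) = -4127/5630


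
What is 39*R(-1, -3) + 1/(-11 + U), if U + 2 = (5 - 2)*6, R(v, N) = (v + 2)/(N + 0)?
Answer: -64/5 ≈ -12.800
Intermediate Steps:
R(v, N) = (2 + v)/N
U = 16 (U = -2 + (5 - 2)*6 = -2 + 3*6 = -2 + 18 = 16)
39*R(-1, -3) + 1/(-11 + U) = 39*((2 - 1)/(-3)) + 1/(-11 + 16) = 39*(-⅓*1) + 1/5 = 39*(-⅓) + ⅕ = -13 + ⅕ = -64/5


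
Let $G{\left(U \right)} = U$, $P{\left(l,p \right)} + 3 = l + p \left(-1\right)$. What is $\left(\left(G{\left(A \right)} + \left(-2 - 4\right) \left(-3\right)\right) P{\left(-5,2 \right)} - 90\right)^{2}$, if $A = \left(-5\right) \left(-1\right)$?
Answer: $102400$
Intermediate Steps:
$P{\left(l,p \right)} = -3 + l - p$ ($P{\left(l,p \right)} = -3 + \left(l + p \left(-1\right)\right) = -3 + \left(l - p\right) = -3 + l - p$)
$A = 5$
$\left(\left(G{\left(A \right)} + \left(-2 - 4\right) \left(-3\right)\right) P{\left(-5,2 \right)} - 90\right)^{2} = \left(\left(5 + \left(-2 - 4\right) \left(-3\right)\right) \left(-3 - 5 - 2\right) - 90\right)^{2} = \left(\left(5 - -18\right) \left(-3 - 5 - 2\right) - 90\right)^{2} = \left(\left(5 + 18\right) \left(-10\right) - 90\right)^{2} = \left(23 \left(-10\right) - 90\right)^{2} = \left(-230 - 90\right)^{2} = \left(-320\right)^{2} = 102400$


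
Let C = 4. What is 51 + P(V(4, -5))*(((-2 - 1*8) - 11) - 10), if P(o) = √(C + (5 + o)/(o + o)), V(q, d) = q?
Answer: 51 - 31*√82/4 ≈ -19.179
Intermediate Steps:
P(o) = √(4 + (5 + o)/(2*o)) (P(o) = √(4 + (5 + o)/(o + o)) = √(4 + (5 + o)/((2*o))) = √(4 + (5 + o)*(1/(2*o))) = √(4 + (5 + o)/(2*o)))
51 + P(V(4, -5))*(((-2 - 1*8) - 11) - 10) = 51 + (√(18 + 10/4)/2)*(((-2 - 1*8) - 11) - 10) = 51 + (√(18 + 10*(¼))/2)*(((-2 - 8) - 11) - 10) = 51 + (√(18 + 5/2)/2)*((-10 - 11) - 10) = 51 + (√(41/2)/2)*(-21 - 10) = 51 + ((√82/2)/2)*(-31) = 51 + (√82/4)*(-31) = 51 - 31*√82/4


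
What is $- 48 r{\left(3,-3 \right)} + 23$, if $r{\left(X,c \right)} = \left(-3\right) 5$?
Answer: $743$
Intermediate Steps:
$r{\left(X,c \right)} = -15$
$- 48 r{\left(3,-3 \right)} + 23 = \left(-48\right) \left(-15\right) + 23 = 720 + 23 = 743$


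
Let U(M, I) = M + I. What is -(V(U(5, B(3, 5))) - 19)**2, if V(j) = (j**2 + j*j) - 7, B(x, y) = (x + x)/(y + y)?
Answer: -842724/625 ≈ -1348.4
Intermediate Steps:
B(x, y) = x/y (B(x, y) = (2*x)/((2*y)) = (2*x)*(1/(2*y)) = x/y)
U(M, I) = I + M
V(j) = -7 + 2*j**2 (V(j) = (j**2 + j**2) - 7 = 2*j**2 - 7 = -7 + 2*j**2)
-(V(U(5, B(3, 5))) - 19)**2 = -((-7 + 2*(3/5 + 5)**2) - 19)**2 = -((-7 + 2*(28/5)**2) - 19)**2 = -((-7 + 2*(784/25)) - 19)**2 = -((-7 + 1568/25) - 19)**2 = -(1393/25 - 19)**2 = -(918/25)**2 = -1*842724/625 = -842724/625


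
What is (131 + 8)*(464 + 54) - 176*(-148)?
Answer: 98050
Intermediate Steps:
(131 + 8)*(464 + 54) - 176*(-148) = 139*518 + 26048 = 72002 + 26048 = 98050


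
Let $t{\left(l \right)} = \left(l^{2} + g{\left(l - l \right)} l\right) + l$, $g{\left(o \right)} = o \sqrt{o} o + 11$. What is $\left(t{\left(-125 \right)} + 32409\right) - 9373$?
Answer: $37161$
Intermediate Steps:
$g{\left(o \right)} = 11 + o^{\frac{5}{2}}$ ($g{\left(o \right)} = o^{\frac{3}{2}} o + 11 = o^{\frac{5}{2}} + 11 = 11 + o^{\frac{5}{2}}$)
$t{\left(l \right)} = l^{2} + 12 l$ ($t{\left(l \right)} = \left(l^{2} + \left(11 + \left(l - l\right)^{\frac{5}{2}}\right) l\right) + l = \left(l^{2} + \left(11 + 0^{\frac{5}{2}}\right) l\right) + l = \left(l^{2} + \left(11 + 0\right) l\right) + l = \left(l^{2} + 11 l\right) + l = l^{2} + 12 l$)
$\left(t{\left(-125 \right)} + 32409\right) - 9373 = \left(- 125 \left(12 - 125\right) + 32409\right) - 9373 = \left(\left(-125\right) \left(-113\right) + 32409\right) - 9373 = \left(14125 + 32409\right) - 9373 = 46534 - 9373 = 37161$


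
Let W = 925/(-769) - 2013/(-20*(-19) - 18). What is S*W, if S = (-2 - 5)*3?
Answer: 39539787/278378 ≈ 142.04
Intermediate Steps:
W = -1882847/278378 (W = 925*(-1/769) - 2013/(380 - 18) = -925/769 - 2013/362 = -1882847/278378 ≈ -6.7636)
S = -21 (S = -7*3 = -21)
S*W = -21*(-1882847/278378) = 39539787/278378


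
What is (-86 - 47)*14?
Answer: -1862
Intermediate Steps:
(-86 - 47)*14 = -133*14 = -1862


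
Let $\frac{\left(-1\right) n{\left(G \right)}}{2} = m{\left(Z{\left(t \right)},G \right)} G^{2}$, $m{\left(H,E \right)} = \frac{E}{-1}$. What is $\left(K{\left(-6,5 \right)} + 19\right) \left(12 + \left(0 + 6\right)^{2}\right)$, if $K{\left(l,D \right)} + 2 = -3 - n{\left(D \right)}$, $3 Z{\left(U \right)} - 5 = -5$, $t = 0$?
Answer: $-11328$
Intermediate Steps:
$Z{\left(U \right)} = 0$ ($Z{\left(U \right)} = \frac{5}{3} + \frac{1}{3} \left(-5\right) = \frac{5}{3} - \frac{5}{3} = 0$)
$m{\left(H,E \right)} = - E$ ($m{\left(H,E \right)} = E \left(-1\right) = - E$)
$n{\left(G \right)} = 2 G^{3}$ ($n{\left(G \right)} = - 2 - G G^{2} = - 2 \left(- G^{3}\right) = 2 G^{3}$)
$K{\left(l,D \right)} = -5 - 2 D^{3}$ ($K{\left(l,D \right)} = -2 - \left(3 + 2 D^{3}\right) = -5 - 2 D^{3}$)
$\left(K{\left(-6,5 \right)} + 19\right) \left(12 + \left(0 + 6\right)^{2}\right) = \left(\left(-5 - 2 \cdot 5^{3}\right) + 19\right) \left(12 + \left(0 + 6\right)^{2}\right) = \left(\left(-5 - 250\right) + 19\right) \left(12 + 6^{2}\right) = \left(\left(-5 - 250\right) + 19\right) \left(12 + 36\right) = \left(-255 + 19\right) 48 = \left(-236\right) 48 = -11328$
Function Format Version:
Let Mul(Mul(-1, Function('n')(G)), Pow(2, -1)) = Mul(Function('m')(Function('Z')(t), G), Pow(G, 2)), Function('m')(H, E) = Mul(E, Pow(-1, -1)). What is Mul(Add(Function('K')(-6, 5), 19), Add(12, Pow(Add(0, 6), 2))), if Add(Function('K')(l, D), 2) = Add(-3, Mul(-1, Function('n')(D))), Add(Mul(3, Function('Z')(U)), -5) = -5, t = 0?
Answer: -11328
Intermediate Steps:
Function('Z')(U) = 0 (Function('Z')(U) = Add(Rational(5, 3), Mul(Rational(1, 3), -5)) = Add(Rational(5, 3), Rational(-5, 3)) = 0)
Function('m')(H, E) = Mul(-1, E) (Function('m')(H, E) = Mul(E, -1) = Mul(-1, E))
Function('n')(G) = Mul(2, Pow(G, 3)) (Function('n')(G) = Mul(-2, Mul(Mul(-1, G), Pow(G, 2))) = Mul(-2, Mul(-1, Pow(G, 3))) = Mul(2, Pow(G, 3)))
Function('K')(l, D) = Add(-5, Mul(-2, Pow(D, 3))) (Function('K')(l, D) = Add(-2, Add(-3, Mul(-1, Mul(2, Pow(D, 3))))) = Add(-2, Add(-3, Mul(-2, Pow(D, 3)))) = Add(-5, Mul(-2, Pow(D, 3))))
Mul(Add(Function('K')(-6, 5), 19), Add(12, Pow(Add(0, 6), 2))) = Mul(Add(Add(-5, Mul(-2, Pow(5, 3))), 19), Add(12, Pow(Add(0, 6), 2))) = Mul(Add(Add(-5, Mul(-2, 125)), 19), Add(12, Pow(6, 2))) = Mul(Add(Add(-5, -250), 19), Add(12, 36)) = Mul(Add(-255, 19), 48) = Mul(-236, 48) = -11328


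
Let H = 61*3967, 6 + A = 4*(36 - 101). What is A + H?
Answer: 241721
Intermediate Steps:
A = -266 (A = -6 + 4*(36 - 101) = -6 + 4*(-65) = -6 - 260 = -266)
H = 241987
A + H = -266 + 241987 = 241721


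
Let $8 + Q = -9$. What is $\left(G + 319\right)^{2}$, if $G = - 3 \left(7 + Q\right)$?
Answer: $121801$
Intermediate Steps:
$Q = -17$ ($Q = -8 - 9 = -17$)
$G = 30$ ($G = - 3 \left(7 - 17\right) = \left(-3\right) \left(-10\right) = 30$)
$\left(G + 319\right)^{2} = \left(30 + 319\right)^{2} = 349^{2} = 121801$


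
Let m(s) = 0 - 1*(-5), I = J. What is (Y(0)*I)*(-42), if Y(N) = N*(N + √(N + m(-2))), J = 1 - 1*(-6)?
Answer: 0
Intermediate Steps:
J = 7 (J = 1 + 6 = 7)
I = 7
m(s) = 5 (m(s) = 0 + 5 = 5)
Y(N) = N*(N + √(5 + N)) (Y(N) = N*(N + √(N + 5)) = N*(N + √(5 + N)))
(Y(0)*I)*(-42) = ((0*(0 + √(5 + 0)))*7)*(-42) = ((0*(0 + √5))*7)*(-42) = ((0*√5)*7)*(-42) = (0*7)*(-42) = 0*(-42) = 0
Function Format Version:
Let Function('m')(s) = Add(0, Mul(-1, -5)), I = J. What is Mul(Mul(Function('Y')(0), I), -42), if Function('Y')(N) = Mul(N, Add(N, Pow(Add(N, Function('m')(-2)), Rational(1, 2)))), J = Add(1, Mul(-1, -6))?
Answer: 0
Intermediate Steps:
J = 7 (J = Add(1, 6) = 7)
I = 7
Function('m')(s) = 5 (Function('m')(s) = Add(0, 5) = 5)
Function('Y')(N) = Mul(N, Add(N, Pow(Add(5, N), Rational(1, 2)))) (Function('Y')(N) = Mul(N, Add(N, Pow(Add(N, 5), Rational(1, 2)))) = Mul(N, Add(N, Pow(Add(5, N), Rational(1, 2)))))
Mul(Mul(Function('Y')(0), I), -42) = Mul(Mul(Mul(0, Add(0, Pow(Add(5, 0), Rational(1, 2)))), 7), -42) = Mul(Mul(Mul(0, Add(0, Pow(5, Rational(1, 2)))), 7), -42) = Mul(Mul(Mul(0, Pow(5, Rational(1, 2))), 7), -42) = Mul(Mul(0, 7), -42) = Mul(0, -42) = 0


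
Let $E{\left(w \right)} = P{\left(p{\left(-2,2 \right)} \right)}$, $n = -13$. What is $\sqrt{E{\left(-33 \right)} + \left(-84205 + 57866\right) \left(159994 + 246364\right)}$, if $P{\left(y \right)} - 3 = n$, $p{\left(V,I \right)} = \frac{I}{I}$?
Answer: $2 i \sqrt{2675765843} \approx 1.0346 \cdot 10^{5} i$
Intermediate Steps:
$p{\left(V,I \right)} = 1$
$P{\left(y \right)} = -10$ ($P{\left(y \right)} = 3 - 13 = -10$)
$E{\left(w \right)} = -10$
$\sqrt{E{\left(-33 \right)} + \left(-84205 + 57866\right) \left(159994 + 246364\right)} = \sqrt{-10 + \left(-84205 + 57866\right) \left(159994 + 246364\right)} = \sqrt{-10 - 10703063362} = \sqrt{-10703063372} = 2 i \sqrt{2675765843}$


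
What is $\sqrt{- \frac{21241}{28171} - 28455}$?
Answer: $\frac{i \sqrt{186633351346}}{2561} \approx 168.69 i$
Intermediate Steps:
$\sqrt{- \frac{21241}{28171} - 28455} = \sqrt{\left(-21241\right) \frac{1}{28171} - 28455} = \sqrt{- \frac{1931}{2561} - 28455} = \sqrt{- \frac{72875186}{2561}} = \frac{i \sqrt{186633351346}}{2561}$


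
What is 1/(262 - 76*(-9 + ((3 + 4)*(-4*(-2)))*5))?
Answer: -1/20334 ≈ -4.9179e-5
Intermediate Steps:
1/(262 - 76*(-9 + ((3 + 4)*(-4*(-2)))*5)) = 1/(262 - 76*(-9 + (7*8)*5)) = 1/(262 - 76*(-9 + 56*5)) = 1/(262 - 76*(-9 + 280)) = 1/(262 - 76*271) = 1/(262 - 20596) = 1/(-20334) = -1/20334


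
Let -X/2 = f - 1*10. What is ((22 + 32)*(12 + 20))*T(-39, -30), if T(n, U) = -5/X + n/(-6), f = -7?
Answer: 186624/17 ≈ 10978.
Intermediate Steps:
X = 34 (X = -2*(-7 - 1*10) = -2*(-7 - 10) = -2*(-17) = 34)
T(n, U) = -5/34 - n/6 (T(n, U) = -5/34 + n/(-6) = -5*1/34 + n*(-1/6) = -5/34 - n/6)
((22 + 32)*(12 + 20))*T(-39, -30) = ((22 + 32)*(12 + 20))*(-5/34 - 1/6*(-39)) = (54*32)*(-5/34 + 13/2) = 1728*(108/17) = 186624/17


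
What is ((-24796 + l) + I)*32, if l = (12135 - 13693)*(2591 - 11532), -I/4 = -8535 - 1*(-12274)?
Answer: 444490432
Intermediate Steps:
I = -14956 (I = -4*(-8535 - 1*(-12274)) = -4*(-8535 + 12274) = -4*3739 = -14956)
l = 13930078 (l = -1558*(-8941) = 13930078)
((-24796 + l) + I)*32 = ((-24796 + 13930078) - 14956)*32 = (13905282 - 14956)*32 = 13890326*32 = 444490432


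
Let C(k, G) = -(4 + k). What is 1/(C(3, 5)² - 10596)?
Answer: -1/10547 ≈ -9.4814e-5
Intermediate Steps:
C(k, G) = -4 - k
1/(C(3, 5)² - 10596) = 1/((-4 - 1*3)² - 10596) = 1/((-4 - 3)² - 10596) = 1/((-7)² - 10596) = 1/(49 - 10596) = 1/(-10547) = -1/10547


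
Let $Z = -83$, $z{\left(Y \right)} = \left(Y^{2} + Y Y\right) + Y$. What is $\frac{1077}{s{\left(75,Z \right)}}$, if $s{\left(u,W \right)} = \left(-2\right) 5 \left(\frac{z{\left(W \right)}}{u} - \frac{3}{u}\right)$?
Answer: $- \frac{5385}{9128} \approx -0.58994$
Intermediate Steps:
$z{\left(Y \right)} = Y + 2 Y^{2}$ ($z{\left(Y \right)} = \left(Y^{2} + Y^{2}\right) + Y = 2 Y^{2} + Y = Y + 2 Y^{2}$)
$s{\left(u,W \right)} = \frac{30}{u} - \frac{10 W \left(1 + 2 W\right)}{u}$ ($s{\left(u,W \right)} = \left(-2\right) 5 \left(\frac{W \left(1 + 2 W\right)}{u} - \frac{3}{u}\right) = - 10 \left(\frac{W \left(1 + 2 W\right)}{u} - \frac{3}{u}\right) = - 10 \left(- \frac{3}{u} + \frac{W \left(1 + 2 W\right)}{u}\right) = \frac{30}{u} - \frac{10 W \left(1 + 2 W\right)}{u}$)
$\frac{1077}{s{\left(75,Z \right)}} = \frac{1077}{10 \cdot \frac{1}{75} \left(3 - - 83 \left(1 + 2 \left(-83\right)\right)\right)} = \frac{1077}{10 \cdot \frac{1}{75} \left(3 - - 83 \left(1 - 166\right)\right)} = \frac{1077}{10 \cdot \frac{1}{75} \left(3 - \left(-83\right) \left(-165\right)\right)} = \frac{1077}{10 \cdot \frac{1}{75} \left(3 - 13695\right)} = \frac{1077}{10 \cdot \frac{1}{75} \left(-13692\right)} = \frac{1077}{- \frac{9128}{5}} = 1077 \left(- \frac{5}{9128}\right) = - \frac{5385}{9128}$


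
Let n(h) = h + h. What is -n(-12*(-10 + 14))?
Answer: 96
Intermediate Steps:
n(h) = 2*h
-n(-12*(-10 + 14)) = -2*(-12*(-10 + 14)) = -2*(-12*4) = -2*(-48) = -1*(-96) = 96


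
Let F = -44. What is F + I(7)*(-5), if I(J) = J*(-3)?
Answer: 61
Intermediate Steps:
I(J) = -3*J
F + I(7)*(-5) = -44 - 3*7*(-5) = -44 - 21*(-5) = -44 + 105 = 61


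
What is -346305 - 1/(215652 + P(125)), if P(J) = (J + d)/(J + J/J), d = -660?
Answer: -9409666825311/27171617 ≈ -3.4631e+5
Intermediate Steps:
P(J) = (-660 + J)/(1 + J) (P(J) = (J - 660)/(J + J/J) = (-660 + J)/(J + 1) = (-660 + J)/(1 + J))
-346305 - 1/(215652 + P(125)) = -346305 - 1/(215652 + (-660 + 125)/(1 + 125)) = -346305 - 1/(215652 - 535/126) = -346305 - 1/27171617/126 = -346305 - 1*126/27171617 = -346305 - 126/27171617 = -9409666825311/27171617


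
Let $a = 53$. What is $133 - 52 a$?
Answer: $-2623$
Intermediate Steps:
$133 - 52 a = 133 - 2756 = -2623$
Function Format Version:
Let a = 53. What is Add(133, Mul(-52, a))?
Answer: -2623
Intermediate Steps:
Add(133, Mul(-52, a)) = Add(133, Mul(-52, 53)) = Add(133, -2756) = -2623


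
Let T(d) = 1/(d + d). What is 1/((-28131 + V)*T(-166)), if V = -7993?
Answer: 83/9031 ≈ 0.0091906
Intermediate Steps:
T(d) = 1/(2*d)
1/((-28131 + V)*T(-166)) = 1/((-28131 - 7993)*(((½)/(-166)))) = 1/((-36124)*(((½)*(-1/166)))) = -1/(36124*(-1/332)) = -1/36124*(-332) = 83/9031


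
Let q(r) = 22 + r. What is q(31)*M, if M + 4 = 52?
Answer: 2544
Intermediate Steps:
M = 48 (M = -4 + 52 = 48)
q(31)*M = (22 + 31)*48 = 53*48 = 2544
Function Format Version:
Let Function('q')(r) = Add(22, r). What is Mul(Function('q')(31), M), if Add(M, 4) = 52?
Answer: 2544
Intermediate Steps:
M = 48 (M = Add(-4, 52) = 48)
Mul(Function('q')(31), M) = Mul(Add(22, 31), 48) = Mul(53, 48) = 2544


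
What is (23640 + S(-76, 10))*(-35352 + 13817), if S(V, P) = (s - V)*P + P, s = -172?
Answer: -488629150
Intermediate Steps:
S(V, P) = P + P*(-172 - V) (S(V, P) = (-172 - V)*P + P = P*(-172 - V) + P = P + P*(-172 - V))
(23640 + S(-76, 10))*(-35352 + 13817) = (23640 - 1*10*(171 - 76))*(-35352 + 13817) = (23640 - 1*10*95)*(-21535) = (23640 - 950)*(-21535) = 22690*(-21535) = -488629150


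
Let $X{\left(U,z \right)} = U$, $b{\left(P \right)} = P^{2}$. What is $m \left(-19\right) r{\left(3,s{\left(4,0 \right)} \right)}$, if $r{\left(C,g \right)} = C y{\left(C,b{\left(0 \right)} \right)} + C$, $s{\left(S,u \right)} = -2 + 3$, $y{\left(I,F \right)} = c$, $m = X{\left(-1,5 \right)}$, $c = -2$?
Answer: $-57$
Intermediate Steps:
$m = -1$
$y{\left(I,F \right)} = -2$
$s{\left(S,u \right)} = 1$
$r{\left(C,g \right)} = - C$ ($r{\left(C,g \right)} = C \left(-2\right) + C = - 2 C + C = - C$)
$m \left(-19\right) r{\left(3,s{\left(4,0 \right)} \right)} = \left(-1\right) \left(-19\right) \left(\left(-1\right) 3\right) = 19 \left(-3\right) = -57$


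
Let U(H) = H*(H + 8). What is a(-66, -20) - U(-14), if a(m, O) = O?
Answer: -104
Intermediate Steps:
U(H) = H*(8 + H)
a(-66, -20) - U(-14) = -20 - (-14)*(8 - 14) = -20 - (-14)*(-6) = -20 - 1*84 = -20 - 84 = -104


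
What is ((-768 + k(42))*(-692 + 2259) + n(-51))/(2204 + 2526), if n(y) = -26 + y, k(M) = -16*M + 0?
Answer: -2256557/4730 ≈ -477.07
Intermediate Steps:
k(M) = -16*M
((-768 + k(42))*(-692 + 2259) + n(-51))/(2204 + 2526) = ((-768 - 16*42)*(-692 + 2259) + (-26 - 51))/(2204 + 2526) = ((-768 - 672)*1567 - 77)/4730 = (-1440*1567 - 77)*(1/4730) = (-2256480 - 77)*(1/4730) = -2256557*1/4730 = -2256557/4730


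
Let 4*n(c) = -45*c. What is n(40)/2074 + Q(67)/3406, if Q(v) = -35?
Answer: -802645/3532022 ≈ -0.22725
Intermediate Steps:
n(c) = -45*c/4 (n(c) = (-45*c)/4 = -45*c/4)
n(40)/2074 + Q(67)/3406 = -45/4*40/2074 - 35/3406 = -450*1/2074 - 35*1/3406 = -225/1037 - 35/3406 = -802645/3532022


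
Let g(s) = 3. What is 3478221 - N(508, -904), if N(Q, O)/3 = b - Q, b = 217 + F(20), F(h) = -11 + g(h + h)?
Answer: 3479118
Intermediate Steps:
F(h) = -8 (F(h) = -11 + 3 = -8)
b = 209 (b = 217 - 8 = 209)
N(Q, O) = 627 - 3*Q (N(Q, O) = 3*(209 - Q) = 627 - 3*Q)
3478221 - N(508, -904) = 3478221 - (627 - 3*508) = 3478221 - (627 - 1524) = 3478221 - 1*(-897) = 3478221 + 897 = 3479118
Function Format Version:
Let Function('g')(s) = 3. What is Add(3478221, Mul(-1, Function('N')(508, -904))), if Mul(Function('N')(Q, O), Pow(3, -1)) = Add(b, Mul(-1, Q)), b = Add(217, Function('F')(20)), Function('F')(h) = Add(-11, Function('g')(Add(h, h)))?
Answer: 3479118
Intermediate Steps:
Function('F')(h) = -8 (Function('F')(h) = Add(-11, 3) = -8)
b = 209 (b = Add(217, -8) = 209)
Function('N')(Q, O) = Add(627, Mul(-3, Q)) (Function('N')(Q, O) = Mul(3, Add(209, Mul(-1, Q))) = Add(627, Mul(-3, Q)))
Add(3478221, Mul(-1, Function('N')(508, -904))) = Add(3478221, Mul(-1, Add(627, Mul(-3, 508)))) = Add(3478221, Mul(-1, Add(627, -1524))) = Add(3478221, Mul(-1, -897)) = Add(3478221, 897) = 3479118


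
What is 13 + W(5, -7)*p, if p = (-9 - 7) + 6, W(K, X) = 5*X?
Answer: 363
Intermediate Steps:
p = -10 (p = -16 + 6 = -10)
13 + W(5, -7)*p = 13 + (5*(-7))*(-10) = 13 - 35*(-10) = 13 + 350 = 363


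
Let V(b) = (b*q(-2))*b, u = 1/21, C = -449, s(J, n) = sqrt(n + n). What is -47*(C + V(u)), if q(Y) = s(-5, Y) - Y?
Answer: 9306329/441 - 94*I/441 ≈ 21103.0 - 0.21315*I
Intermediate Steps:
s(J, n) = sqrt(2)*sqrt(n) (s(J, n) = sqrt(2*n) = sqrt(2)*sqrt(n))
q(Y) = -Y + sqrt(2)*sqrt(Y) (q(Y) = sqrt(2)*sqrt(Y) - Y = -Y + sqrt(2)*sqrt(Y))
u = 1/21 ≈ 0.047619
V(b) = b**2*(2 + 2*I) (V(b) = (b*(-1*(-2) + sqrt(2)*sqrt(-2)))*b = (b*(2 + sqrt(2)*(I*sqrt(2))))*b = (b*(2 + 2*I))*b = b**2*(2 + 2*I))
-47*(C + V(u)) = -47*(-449 + 2*(1/21)**2*(1 + I)) = -47*(-449 + 2*(1/441)*(1 + I)) = -47*(-449 + (2/441 + 2*I/441)) = -47*(-198007/441 + 2*I/441) = 9306329/441 - 94*I/441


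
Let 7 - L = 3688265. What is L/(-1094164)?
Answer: 1844129/547082 ≈ 3.3708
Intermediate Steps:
L = -3688258 (L = 7 - 1*3688265 = 7 - 3688265 = -3688258)
L/(-1094164) = -3688258/(-1094164) = -3688258*(-1/1094164) = 1844129/547082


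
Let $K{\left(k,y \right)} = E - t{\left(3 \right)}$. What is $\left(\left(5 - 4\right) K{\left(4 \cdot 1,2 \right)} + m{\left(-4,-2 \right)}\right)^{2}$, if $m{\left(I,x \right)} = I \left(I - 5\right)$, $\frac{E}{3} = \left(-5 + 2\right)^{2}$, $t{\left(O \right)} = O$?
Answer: $3600$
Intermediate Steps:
$E = 27$ ($E = 3 \left(-5 + 2\right)^{2} = 3 \left(-3\right)^{2} = 3 \cdot 9 = 27$)
$K{\left(k,y \right)} = 24$ ($K{\left(k,y \right)} = 27 - 3 = 24$)
$m{\left(I,x \right)} = I \left(-5 + I\right)$
$\left(\left(5 - 4\right) K{\left(4 \cdot 1,2 \right)} + m{\left(-4,-2 \right)}\right)^{2} = \left(\left(5 - 4\right) 24 - 4 \left(-5 - 4\right)\right)^{2} = \left(1 \cdot 24 - -36\right)^{2} = \left(24 + 36\right)^{2} = 60^{2} = 3600$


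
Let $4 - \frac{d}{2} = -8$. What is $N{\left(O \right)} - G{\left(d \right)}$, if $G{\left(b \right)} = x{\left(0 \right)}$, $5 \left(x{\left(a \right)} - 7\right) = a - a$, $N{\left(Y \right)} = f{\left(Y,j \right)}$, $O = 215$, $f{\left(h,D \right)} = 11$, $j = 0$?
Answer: $4$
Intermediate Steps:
$N{\left(Y \right)} = 11$
$d = 24$ ($d = 8 - -16 = 8 + 16 = 24$)
$x{\left(a \right)} = 7$ ($x{\left(a \right)} = 7 + \frac{a - a}{5} = 7 + \frac{1}{5} \cdot 0 = 7 + 0 = 7$)
$G{\left(b \right)} = 7$
$N{\left(O \right)} - G{\left(d \right)} = 11 - 7 = 4$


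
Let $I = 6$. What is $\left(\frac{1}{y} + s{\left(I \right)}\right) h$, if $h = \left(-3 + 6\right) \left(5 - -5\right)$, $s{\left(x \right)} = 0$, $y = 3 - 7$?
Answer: $- \frac{15}{2} \approx -7.5$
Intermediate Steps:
$y = -4$ ($y = 3 - 7 = -4$)
$h = 30$ ($h = 3 \left(5 + 5\right) = 3 \cdot 10 = 30$)
$\left(\frac{1}{y} + s{\left(I \right)}\right) h = \left(\frac{1}{-4} + 0\right) 30 = \left(- \frac{1}{4} + 0\right) 30 = \left(- \frac{1}{4}\right) 30 = - \frac{15}{2}$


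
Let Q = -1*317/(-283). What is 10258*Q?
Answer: 3251786/283 ≈ 11490.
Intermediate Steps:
Q = 317/283 (Q = -317*(-1/283) = 317/283 ≈ 1.1201)
10258*Q = 10258*(317/283) = 3251786/283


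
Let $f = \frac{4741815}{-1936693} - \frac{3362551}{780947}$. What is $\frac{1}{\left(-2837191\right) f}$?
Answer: $\frac{1512454588271}{28982857042192261768} \approx 5.2184 \cdot 10^{-8}$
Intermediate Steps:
$f = - \frac{10215335182648}{1512454588271}$ ($f = 4741815 \left(- \frac{1}{1936693}\right) - \frac{3362551}{780947} = - \frac{4741815}{1936693} - \frac{3362551}{780947} = - \frac{10215335182648}{1512454588271} \approx -6.7541$)
$\frac{1}{\left(-2837191\right) f} = \frac{1}{\left(-2837191\right) \left(- \frac{10215335182648}{1512454588271}\right)} = \left(- \frac{1}{2837191}\right) \left(- \frac{1512454588271}{10215335182648}\right) = \frac{1512454588271}{28982857042192261768}$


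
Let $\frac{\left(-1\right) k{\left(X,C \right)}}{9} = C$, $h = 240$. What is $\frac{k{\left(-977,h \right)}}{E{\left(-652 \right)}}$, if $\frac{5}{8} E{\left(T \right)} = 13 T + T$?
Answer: $\frac{675}{4564} \approx 0.1479$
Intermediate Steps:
$k{\left(X,C \right)} = - 9 C$
$E{\left(T \right)} = \frac{112 T}{5}$ ($E{\left(T \right)} = \frac{8 \left(13 T + T\right)}{5} = \frac{8 \cdot 14 T}{5} = \frac{112 T}{5}$)
$\frac{k{\left(-977,h \right)}}{E{\left(-652 \right)}} = \frac{\left(-9\right) 240}{\frac{112}{5} \left(-652\right)} = - \frac{2160}{- \frac{73024}{5}} = \left(-2160\right) \left(- \frac{5}{73024}\right) = \frac{675}{4564}$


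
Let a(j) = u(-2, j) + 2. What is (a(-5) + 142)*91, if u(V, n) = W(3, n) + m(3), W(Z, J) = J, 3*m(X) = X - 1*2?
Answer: 38038/3 ≈ 12679.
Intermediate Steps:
m(X) = -⅔ + X/3 (m(X) = (X - 1*2)/3 = (X - 2)/3 = (-2 + X)/3 = -⅔ + X/3)
u(V, n) = ⅓ + n (u(V, n) = n + (-⅔ + (⅓)*3) = n + (-⅔ + 1) = n + ⅓ = ⅓ + n)
a(j) = 7/3 + j (a(j) = (⅓ + j) + 2 = 7/3 + j)
(a(-5) + 142)*91 = ((7/3 - 5) + 142)*91 = (-8/3 + 142)*91 = (418/3)*91 = 38038/3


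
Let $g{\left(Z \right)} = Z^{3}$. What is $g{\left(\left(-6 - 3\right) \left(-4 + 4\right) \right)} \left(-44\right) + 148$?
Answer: $148$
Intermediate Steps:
$g{\left(\left(-6 - 3\right) \left(-4 + 4\right) \right)} \left(-44\right) + 148 = \left(\left(-6 - 3\right) \left(-4 + 4\right)\right)^{3} \left(-44\right) + 148 = \left(\left(-9\right) 0\right)^{3} \left(-44\right) + 148 = 0^{3} \left(-44\right) + 148 = 0 \left(-44\right) + 148 = 0 + 148 = 148$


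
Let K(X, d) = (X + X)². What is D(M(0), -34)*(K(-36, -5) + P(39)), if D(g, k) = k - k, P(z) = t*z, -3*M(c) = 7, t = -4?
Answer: 0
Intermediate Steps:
M(c) = -7/3 (M(c) = -⅓*7 = -7/3)
P(z) = -4*z
D(g, k) = 0
K(X, d) = 4*X² (K(X, d) = (2*X)² = 4*X²)
D(M(0), -34)*(K(-36, -5) + P(39)) = 0*(4*(-36)² - 4*39) = 0*(4*1296 - 156) = 0*(5184 - 156) = 0*5028 = 0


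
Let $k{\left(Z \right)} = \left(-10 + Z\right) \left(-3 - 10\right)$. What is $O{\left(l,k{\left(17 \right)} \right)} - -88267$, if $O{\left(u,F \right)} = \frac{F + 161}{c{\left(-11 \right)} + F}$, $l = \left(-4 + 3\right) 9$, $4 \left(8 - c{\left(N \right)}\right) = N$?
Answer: $\frac{28333427}{321} \approx 88266.0$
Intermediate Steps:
$c{\left(N \right)} = 8 - \frac{N}{4}$
$l = -9$ ($l = \left(-1\right) 9 = -9$)
$k{\left(Z \right)} = 130 - 13 Z$ ($k{\left(Z \right)} = \left(-10 + Z\right) \left(-13\right) = 130 - 13 Z$)
$O{\left(u,F \right)} = \frac{161 + F}{\frac{43}{4} + F}$ ($O{\left(u,F \right)} = \frac{F + 161}{\left(8 - - \frac{11}{4}\right) + F} = \frac{161 + F}{\left(8 + \frac{11}{4}\right) + F} = \frac{161 + F}{\frac{43}{4} + F}$)
$O{\left(l,k{\left(17 \right)} \right)} - -88267 = \frac{4 \left(161 + \left(130 - 221\right)\right)}{43 + 4 \left(130 - 221\right)} - -88267 = \frac{4 \left(161 + \left(130 - 221\right)\right)}{43 + 4 \left(130 - 221\right)} + 88267 = \frac{4 \left(161 - 91\right)}{43 + 4 \left(-91\right)} + 88267 = 4 \frac{1}{43 - 364} \cdot 70 + 88267 = 4 \frac{1}{-321} \cdot 70 + 88267 = 4 \left(- \frac{1}{321}\right) 70 + 88267 = - \frac{280}{321} + 88267 = \frac{28333427}{321}$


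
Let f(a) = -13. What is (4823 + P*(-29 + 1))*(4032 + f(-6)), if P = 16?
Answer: 17583125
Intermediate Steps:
(4823 + P*(-29 + 1))*(4032 + f(-6)) = (4823 + 16*(-29 + 1))*(4032 - 13) = (4823 + 16*(-28))*4019 = (4823 - 448)*4019 = 4375*4019 = 17583125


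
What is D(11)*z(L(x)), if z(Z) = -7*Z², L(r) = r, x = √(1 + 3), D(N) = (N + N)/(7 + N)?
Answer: -308/9 ≈ -34.222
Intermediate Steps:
D(N) = 2*N/(7 + N) (D(N) = (2*N)/(7 + N) = 2*N/(7 + N))
x = 2 (x = √4 = 2)
D(11)*z(L(x)) = (2*11/(7 + 11))*(-7*2²) = (2*11/18)*(-7*4) = (2*11*(1/18))*(-28) = (11/9)*(-28) = -308/9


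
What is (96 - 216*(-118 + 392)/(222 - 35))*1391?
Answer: -57353712/187 ≈ -3.0670e+5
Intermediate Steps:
(96 - 216*(-118 + 392)/(222 - 35))*1391 = (96 - 216/(187/274))*1391 = (96 - 216/(187*(1/274)))*1391 = (96 - 216/187/274)*1391 = (96 - 216*274/187)*1391 = (96 - 59184/187)*1391 = -41232/187*1391 = -57353712/187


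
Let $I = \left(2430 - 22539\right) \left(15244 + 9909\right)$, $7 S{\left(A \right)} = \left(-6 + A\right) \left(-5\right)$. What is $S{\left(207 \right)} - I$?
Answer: $\frac{3540610734}{7} \approx 5.058 \cdot 10^{8}$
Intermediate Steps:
$S{\left(A \right)} = \frac{30}{7} - \frac{5 A}{7}$ ($S{\left(A \right)} = \frac{\left(-6 + A\right) \left(-5\right)}{7} = \frac{30 - 5 A}{7} = \frac{30}{7} - \frac{5 A}{7}$)
$I = -505801677$ ($I = \left(-20109\right) 25153 = -505801677$)
$S{\left(207 \right)} - I = \left(\frac{30}{7} - \frac{1035}{7}\right) - -505801677 = \left(\frac{30}{7} - \frac{1035}{7}\right) + 505801677 = - \frac{1005}{7} + 505801677 = \frac{3540610734}{7}$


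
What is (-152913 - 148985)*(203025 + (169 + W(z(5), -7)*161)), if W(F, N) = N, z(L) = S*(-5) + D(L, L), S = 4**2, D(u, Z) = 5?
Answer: -61003623166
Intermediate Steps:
S = 16
z(L) = -75 (z(L) = 16*(-5) + 5 = -80 + 5 = -75)
(-152913 - 148985)*(203025 + (169 + W(z(5), -7)*161)) = (-152913 - 148985)*(203025 + (169 - 7*161)) = -301898*(203025 + (169 - 1127)) = -301898*(203025 - 958) = -301898*202067 = -61003623166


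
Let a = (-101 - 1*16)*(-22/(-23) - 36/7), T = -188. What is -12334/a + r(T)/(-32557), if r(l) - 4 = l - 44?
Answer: -32316432247/1283689953 ≈ -25.175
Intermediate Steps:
r(l) = -40 + l (r(l) = 4 + (l - 44) = 4 + (-44 + l) = -40 + l)
a = 78858/161 (a = (-101 - 16)*(-22*(-1/23) - 36*⅐) = -117*(22/23 - 36/7) = -117*(-674/161) = 78858/161 ≈ 489.80)
-12334/a + r(T)/(-32557) = -12334/78858/161 + (-40 - 188)/(-32557) = -12334*161/78858 - 228*(-1/32557) = -992887/39429 + 228/32557 = -32316432247/1283689953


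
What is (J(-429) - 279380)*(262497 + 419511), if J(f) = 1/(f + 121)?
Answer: -14671533588582/77 ≈ -1.9054e+11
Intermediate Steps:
J(f) = 1/(121 + f)
(J(-429) - 279380)*(262497 + 419511) = (1/(121 - 429) - 279380)*(262497 + 419511) = (1/(-308) - 279380)*682008 = (-1/308 - 279380)*682008 = -86049041/308*682008 = -14671533588582/77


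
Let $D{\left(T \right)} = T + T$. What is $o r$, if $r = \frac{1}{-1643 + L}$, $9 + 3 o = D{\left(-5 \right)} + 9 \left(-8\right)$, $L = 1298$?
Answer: $\frac{91}{1035} \approx 0.087923$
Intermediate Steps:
$D{\left(T \right)} = 2 T$
$o = - \frac{91}{3}$ ($o = -3 + \frac{2 \left(-5\right) + 9 \left(-8\right)}{3} = -3 + \frac{-10 - 72}{3} = -3 + \frac{1}{3} \left(-82\right) = -3 - \frac{82}{3} = - \frac{91}{3} \approx -30.333$)
$r = - \frac{1}{345}$ ($r = \frac{1}{-1643 + 1298} = \frac{1}{-345} = - \frac{1}{345} \approx -0.0028986$)
$o r = \left(- \frac{91}{3}\right) \left(- \frac{1}{345}\right) = \frac{91}{1035}$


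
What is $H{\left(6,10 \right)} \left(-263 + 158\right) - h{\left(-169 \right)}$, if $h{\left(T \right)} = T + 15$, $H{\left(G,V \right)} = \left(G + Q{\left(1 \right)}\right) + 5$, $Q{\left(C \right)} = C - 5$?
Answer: $-581$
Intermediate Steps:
$Q{\left(C \right)} = -5 + C$
$H{\left(G,V \right)} = 1 + G$ ($H{\left(G,V \right)} = \left(G + \left(-5 + 1\right)\right) + 5 = \left(G - 4\right) + 5 = \left(-4 + G\right) + 5 = 1 + G$)
$h{\left(T \right)} = 15 + T$
$H{\left(6,10 \right)} \left(-263 + 158\right) - h{\left(-169 \right)} = \left(1 + 6\right) \left(-263 + 158\right) - \left(15 - 169\right) = 7 \left(-105\right) - -154 = -735 + 154 = -581$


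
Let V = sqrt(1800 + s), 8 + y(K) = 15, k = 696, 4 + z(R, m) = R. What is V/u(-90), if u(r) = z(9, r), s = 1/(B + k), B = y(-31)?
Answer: sqrt(889576903)/3515 ≈ 8.4853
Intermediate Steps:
z(R, m) = -4 + R
y(K) = 7 (y(K) = -8 + 15 = 7)
B = 7
s = 1/703 (s = 1/(7 + 696) = 1/703 ≈ 0.0014225)
u(r) = 5 (u(r) = -4 + 9 = 5)
V = sqrt(889576903)/703 (V = sqrt(1800 + 1/703) = sqrt(1265401/703) = sqrt(889576903)/703 ≈ 42.426)
V/u(-90) = (sqrt(889576903)/703)/5 = (sqrt(889576903)/703)*(1/5) = sqrt(889576903)/3515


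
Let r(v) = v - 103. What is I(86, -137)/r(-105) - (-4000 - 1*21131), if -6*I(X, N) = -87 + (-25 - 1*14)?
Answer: 5227227/208 ≈ 25131.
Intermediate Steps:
r(v) = -103 + v
I(X, N) = 21 (I(X, N) = -(-87 + (-25 - 1*14))/6 = -(-87 + (-25 - 14))/6 = -(-87 - 39)/6 = -⅙*(-126) = 21)
I(86, -137)/r(-105) - (-4000 - 1*21131) = 21/(-103 - 105) - (-4000 - 1*21131) = 21/(-208) - (-4000 - 21131) = 21*(-1/208) - 1*(-25131) = -21/208 + 25131 = 5227227/208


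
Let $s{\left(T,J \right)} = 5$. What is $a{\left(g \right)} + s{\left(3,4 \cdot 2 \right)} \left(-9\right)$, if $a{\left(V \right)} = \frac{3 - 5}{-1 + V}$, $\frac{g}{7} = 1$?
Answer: $- \frac{136}{3} \approx -45.333$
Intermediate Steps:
$g = 7$ ($g = 7 \cdot 1 = 7$)
$a{\left(V \right)} = - \frac{2}{-1 + V}$
$a{\left(g \right)} + s{\left(3,4 \cdot 2 \right)} \left(-9\right) = - \frac{2}{-1 + 7} + 5 \left(-9\right) = - \frac{2}{6} - 45 = \left(-2\right) \frac{1}{6} - 45 = - \frac{1}{3} - 45 = - \frac{136}{3}$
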